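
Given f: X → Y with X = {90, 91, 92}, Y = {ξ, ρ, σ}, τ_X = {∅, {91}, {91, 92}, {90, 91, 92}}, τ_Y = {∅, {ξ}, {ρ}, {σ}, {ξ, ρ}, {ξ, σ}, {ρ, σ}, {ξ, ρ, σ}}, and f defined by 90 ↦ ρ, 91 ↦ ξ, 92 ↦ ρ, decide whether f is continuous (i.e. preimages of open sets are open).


f is NOT continuous.

Compute f^{-1}(U) for each U ∈ τ_Y:
  U = ∅: f^{-1}(U) = ∅ ∈ τ_X ✓.
  U = {ξ}: f^{-1}(U) = {91} ∈ τ_X ✓.
  U = {ρ}: f^{-1}(U) = {90, 92} ∉ τ_X ✗.
  U = {σ}: f^{-1}(U) = ∅ ∈ τ_X ✓.
  U = {ξ, ρ}: f^{-1}(U) = {90, 91, 92} ∈ τ_X ✓.
  U = {ξ, σ}: f^{-1}(U) = {91} ∈ τ_X ✓.
  U = {ρ, σ}: f^{-1}(U) = {90, 92} ∉ τ_X ✗.
  U = {ξ, ρ, σ}: f^{-1}(U) = {90, 91, 92} ∈ τ_X ✓.
Found U = {ρ} with f^{-1}(U) = {90, 92} not in τ_X. Therefore f is NOT continuous.


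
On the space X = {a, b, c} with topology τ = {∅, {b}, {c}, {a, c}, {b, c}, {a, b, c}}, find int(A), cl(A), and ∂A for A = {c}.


int(A) = {c}, cl(A) = {a, c}, ∂A = {a}.

Closed sets in (X, τ) are complements of opens:
  closed(X, τ) = {∅, {a}, {b}, {a, b}, {a, c}, {a, b, c}}.
int(A) = ⋃ {U ∈ τ : U ⊆ A}. Opens contained in A: ∅, {c}.
Taking the union of these: int(A) = {c}.
cl(A) = ⋂ {C closed : A ⊆ C}. Closed sets containing A: {a, c}, {a, b, c}.
Intersecting these: cl(A) = {a, c}.
∂A = cl(A) ∖ int(A) = {a, c} ∖ {c} = {a}.


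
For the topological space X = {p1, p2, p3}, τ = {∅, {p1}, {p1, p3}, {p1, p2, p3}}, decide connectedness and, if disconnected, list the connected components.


(X, τ) is connected.

Find clopen sets (U ∈ τ with X ∖ U ∈ τ):
  U = ∅, X ∖ U = {p1, p2, p3} — both open, so U is clopen.
  U = {p1, p2, p3}, X ∖ U = ∅ — both open, so U is clopen.
Only trivial clopens (∅ and X) exist, so (X, τ) is connected.
Compute connected components by grouping points that agree on all clopens:
  component: {p1, p2, p3}


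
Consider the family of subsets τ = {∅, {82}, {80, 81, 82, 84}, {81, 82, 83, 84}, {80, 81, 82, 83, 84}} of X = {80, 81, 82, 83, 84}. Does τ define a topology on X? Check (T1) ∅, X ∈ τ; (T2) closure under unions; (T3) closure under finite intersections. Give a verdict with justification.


τ is NOT a topology on X.

Axiom (T1): ∅ ∈ τ? Yes; X ∈ τ? Yes.
Axiom (T2/T3): check pairwise unions and intersections of members of τ.
Counterexample for (T3): {80, 81, 82, 84} ∩ {81, 82, 83, 84} = {81, 82, 84} ∉ τ. Therefore τ is NOT a topology.


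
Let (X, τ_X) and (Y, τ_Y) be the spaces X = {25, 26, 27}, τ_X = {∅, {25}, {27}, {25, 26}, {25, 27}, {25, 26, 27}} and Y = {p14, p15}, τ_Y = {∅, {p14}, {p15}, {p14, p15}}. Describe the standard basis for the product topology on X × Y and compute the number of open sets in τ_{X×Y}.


Basis B = {∅ × ∅, {25} × {p14}, {25} × {p15}, {27} × {p14}, {27} × {p15}, {25} × {p14, p15}, {25, 26} × {p14}, {25, 27} × {p14}, {25, 26} × {p15}, {25, 27} × {p15}, {27} × {p14, p15}, {25, 26, 27} × {p14}, {25, 26, 27} × {p15}, {25, 26} × {p14, p15}, {25, 27} × {p14, p15}, {25, 26, 27} × {p14, p15}}; |τ_{X×Y}| = 36.

Enumerate products U × V with U ∈ τ_X, V ∈ τ_Y (deduplicated):
  ∅ × ∅ = {} (∅)
  {25} × {p14} = {(25,p14)}
  {25} × {p15} = {(25,p15)}
  {27} × {p14} = {(27,p14)}
  {27} × {p15} = {(27,p15)}
  {25} × {p14, p15} = {(25,p14), (25,p15)}
  {25, 26} × {p14} = {(25,p14), (26,p14)}
  {25, 27} × {p14} = {(25,p14), (27,p14)}
  {25, 26} × {p15} = {(25,p15), (26,p15)}
  {25, 27} × {p15} = {(25,p15), (27,p15)}
  {27} × {p14, p15} = {(27,p14), (27,p15)}
  {25, 26, 27} × {p14} = {(25,p14), (26,p14), (27,p14)}
  {25, 26, 27} × {p15} = {(25,p15), (26,p15), (27,p15)}
  {25, 26} × {p14, p15} = {(25,p14), (25,p15), (26,p14), (26,p15)}
  {25, 27} × {p14, p15} = {(25,p14), (25,p15), (27,p14), (27,p15)}
  {25, 26, 27} × {p14, p15} = {(25,p14), (25,p15), (26,p14), (26,p15), (27,p14), (27,p15)}
These 16 distinct sets form the basis B.
Close under arbitrary unions to get τ_{X×Y}; counting gives |τ_{X×Y}| = 36.


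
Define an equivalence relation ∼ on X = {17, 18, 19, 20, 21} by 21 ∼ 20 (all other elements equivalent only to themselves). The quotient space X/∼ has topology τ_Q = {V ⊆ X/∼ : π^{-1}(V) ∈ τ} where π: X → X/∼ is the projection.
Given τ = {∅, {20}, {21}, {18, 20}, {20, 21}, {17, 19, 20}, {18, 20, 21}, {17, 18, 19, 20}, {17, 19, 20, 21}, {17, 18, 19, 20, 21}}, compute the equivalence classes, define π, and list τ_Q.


X/∼ = {[17], [18], [19], [20=21]}; |τ_Q| = 5.

Equivalence classes: [17], [18], [19], [20=21].
Quotient map π: X → X/∼ sends 17 ↦ [17], 18 ↦ [18], 19 ↦ [19], 20 ↦ [20=21], 21 ↦ [20=21].
For each subset V ⊆ X/∼, compute π^{-1}(V) ⊆ X and check whether π^{-1}(V) ∈ τ. V is open in τ_Q iff π^{-1}(V) ∈ τ.
  V = {}: π^{-1}(V) = ∅ ∈ τ ✓.
  V = {[17]}: π^{-1}(V) = {17} ∉ τ ✗.
  V = {[18]}: π^{-1}(V) = {18} ∉ τ ✗.
  V = {[17], [18]}: π^{-1}(V) = {17, 18} ∉ τ ✗.
  V = {[19]}: π^{-1}(V) = {19} ∉ τ ✗.
  V = {[17], [19]}: π^{-1}(V) = {17, 19} ∉ τ ✗.
  V = {[18], [19]}: π^{-1}(V) = {18, 19} ∉ τ ✗.
  V = {[17], [18], [19]}: π^{-1}(V) = {17, 18, 19} ∉ τ ✗.
  V = {[20=21]}: π^{-1}(V) = {20, 21} ∈ τ ✓.
  V = {[17], [20=21]}: π^{-1}(V) = {17, 20, 21} ∉ τ ✗.
  V = {[18], [20=21]}: π^{-1}(V) = {18, 20, 21} ∈ τ ✓.
  V = {[17], [18], [20=21]}: π^{-1}(V) = {17, 18, 20, 21} ∉ τ ✗.
  V = {[19], [20=21]}: π^{-1}(V) = {19, 20, 21} ∉ τ ✗.
  V = {[17], [19], [20=21]}: π^{-1}(V) = {17, 19, 20, 21} ∈ τ ✓.
  V = {[18], [19], [20=21]}: π^{-1}(V) = {18, 19, 20, 21} ∉ τ ✗.
  V = {[17], [18], [19], [20=21]}: π^{-1}(V) = {17, 18, 19, 20, 21} ∈ τ ✓.
Open sets in the quotient: τ_Q = {{}, {[20=21]}, {[18], [20=21]}, {[17], [19], [20=21]}, {[17], [18], [19], [20=21]}} (5 elements).


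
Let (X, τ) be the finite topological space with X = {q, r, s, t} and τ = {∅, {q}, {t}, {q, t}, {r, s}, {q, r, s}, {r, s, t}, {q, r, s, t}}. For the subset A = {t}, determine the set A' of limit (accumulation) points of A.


A' = ∅

For each x ∈ X, list the open sets U ∈ τ with x ∈ U, then check whether U ∩ (A ∖ {x}) ≠ ∅ for every such U.
  x = q: open {q} ∋ x has {q} ∩ (A ∖ {q}) = ∅, so x is NOT a limit point.
  x = r: open {r, s} ∋ x has {r, s} ∩ (A ∖ {r}) = ∅, so x is NOT a limit point.
  x = s: open {r, s} ∋ x has {r, s} ∩ (A ∖ {s}) = ∅, so x is NOT a limit point.
  x = t: open {t} ∋ x has {t} ∩ (A ∖ {t}) = ∅, so x is NOT a limit point.
Collecting: A' = ∅.


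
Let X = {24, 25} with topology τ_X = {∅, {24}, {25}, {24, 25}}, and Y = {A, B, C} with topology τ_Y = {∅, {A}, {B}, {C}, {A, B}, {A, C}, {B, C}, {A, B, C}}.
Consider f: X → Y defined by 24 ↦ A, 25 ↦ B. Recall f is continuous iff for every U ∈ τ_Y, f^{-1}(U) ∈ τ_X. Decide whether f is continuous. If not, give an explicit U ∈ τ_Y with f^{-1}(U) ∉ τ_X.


f IS continuous.

Compute f^{-1}(U) for each U ∈ τ_Y:
  U = ∅: f^{-1}(U) = ∅ ∈ τ_X ✓.
  U = {A}: f^{-1}(U) = {24} ∈ τ_X ✓.
  U = {B}: f^{-1}(U) = {25} ∈ τ_X ✓.
  U = {C}: f^{-1}(U) = ∅ ∈ τ_X ✓.
  U = {A, B}: f^{-1}(U) = {24, 25} ∈ τ_X ✓.
  U = {A, C}: f^{-1}(U) = {24} ∈ τ_X ✓.
  U = {B, C}: f^{-1}(U) = {25} ∈ τ_X ✓.
  U = {A, B, C}: f^{-1}(U) = {24, 25} ∈ τ_X ✓.
Every preimage lies in τ_X, so f IS continuous.


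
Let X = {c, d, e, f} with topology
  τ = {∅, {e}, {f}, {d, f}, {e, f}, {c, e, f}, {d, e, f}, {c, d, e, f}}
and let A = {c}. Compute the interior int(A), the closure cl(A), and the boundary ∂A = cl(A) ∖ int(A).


int(A) = ∅, cl(A) = {c}, ∂A = {c}.

Closed sets in (X, τ) are complements of opens:
  closed(X, τ) = {∅, {c}, {d}, {c, d}, {c, e}, {c, d, e}, {c, d, f}, {c, d, e, f}}.
int(A) = ⋃ {U ∈ τ : U ⊆ A}. Opens contained in A: ∅.
Taking the union of these: int(A) = ∅.
cl(A) = ⋂ {C closed : A ⊆ C}. Closed sets containing A: {c}, {c, d}, {c, e}, {c, d, e}, {c, d, f}, {c, d, e, f}.
Intersecting these: cl(A) = {c}.
∂A = cl(A) ∖ int(A) = {c} ∖ ∅ = {c}.


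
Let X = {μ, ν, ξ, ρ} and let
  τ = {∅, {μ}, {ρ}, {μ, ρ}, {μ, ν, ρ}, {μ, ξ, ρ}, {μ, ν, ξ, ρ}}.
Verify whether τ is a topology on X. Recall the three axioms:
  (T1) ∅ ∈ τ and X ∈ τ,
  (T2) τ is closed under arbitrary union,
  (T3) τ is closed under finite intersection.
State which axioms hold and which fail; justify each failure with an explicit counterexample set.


τ IS a topology on X.

Axiom (T1): ∅ ∈ τ? Yes; X ∈ τ? Yes.
Axiom (T2/T3): check pairwise unions and intersections of members of τ.
All pairwise intersections and unions checked — each lies in τ. Therefore τ satisfies (T1), (T2), (T3): it IS a topology on X.


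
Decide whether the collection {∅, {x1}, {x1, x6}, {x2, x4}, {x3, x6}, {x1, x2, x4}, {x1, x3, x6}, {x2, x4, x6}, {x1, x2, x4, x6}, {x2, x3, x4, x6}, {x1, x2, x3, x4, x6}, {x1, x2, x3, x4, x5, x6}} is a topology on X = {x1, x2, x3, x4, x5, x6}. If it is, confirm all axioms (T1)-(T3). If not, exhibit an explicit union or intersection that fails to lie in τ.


τ is NOT a topology on X.

Axiom (T1): ∅ ∈ τ? Yes; X ∈ τ? Yes.
Axiom (T2/T3): check pairwise unions and intersections of members of τ.
Counterexample for (T3): {x1, x6} ∩ {x3, x6} = {x6} ∉ τ. Therefore τ is NOT a topology.


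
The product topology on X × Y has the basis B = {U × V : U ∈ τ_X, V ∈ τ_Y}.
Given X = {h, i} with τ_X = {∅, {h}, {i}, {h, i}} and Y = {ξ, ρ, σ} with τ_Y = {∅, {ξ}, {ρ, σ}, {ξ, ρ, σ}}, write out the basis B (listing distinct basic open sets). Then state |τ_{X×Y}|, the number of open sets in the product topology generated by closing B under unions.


Basis B = {∅ × ∅, {h} × {ξ}, {i} × {ξ}, {h, i} × {ξ}, {h} × {ρ, σ}, {i} × {ρ, σ}, {h} × {ξ, ρ, σ}, {i} × {ξ, ρ, σ}, {h, i} × {ρ, σ}, {h, i} × {ξ, ρ, σ}}; |τ_{X×Y}| = 16.

Enumerate products U × V with U ∈ τ_X, V ∈ τ_Y (deduplicated):
  ∅ × ∅ = {} (∅)
  {h} × {ξ} = {(h,ξ)}
  {i} × {ξ} = {(i,ξ)}
  {h, i} × {ξ} = {(h,ξ), (i,ξ)}
  {h} × {ρ, σ} = {(h,ρ), (h,σ)}
  {i} × {ρ, σ} = {(i,ρ), (i,σ)}
  {h} × {ξ, ρ, σ} = {(h,ξ), (h,ρ), (h,σ)}
  {i} × {ξ, ρ, σ} = {(i,ξ), (i,ρ), (i,σ)}
  {h, i} × {ρ, σ} = {(h,ρ), (h,σ), (i,ρ), (i,σ)}
  {h, i} × {ξ, ρ, σ} = {(h,ξ), (h,ρ), (h,σ), (i,ξ), (i,ρ), (i,σ)}
These 10 distinct sets form the basis B.
Close under arbitrary unions to get τ_{X×Y}; counting gives |τ_{X×Y}| = 16.


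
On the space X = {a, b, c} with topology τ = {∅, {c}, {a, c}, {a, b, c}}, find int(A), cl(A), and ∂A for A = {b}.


int(A) = ∅, cl(A) = {b}, ∂A = {b}.

Closed sets in (X, τ) are complements of opens:
  closed(X, τ) = {∅, {b}, {a, b}, {a, b, c}}.
int(A) = ⋃ {U ∈ τ : U ⊆ A}. Opens contained in A: ∅.
Taking the union of these: int(A) = ∅.
cl(A) = ⋂ {C closed : A ⊆ C}. Closed sets containing A: {b}, {a, b}, {a, b, c}.
Intersecting these: cl(A) = {b}.
∂A = cl(A) ∖ int(A) = {b} ∖ ∅ = {b}.


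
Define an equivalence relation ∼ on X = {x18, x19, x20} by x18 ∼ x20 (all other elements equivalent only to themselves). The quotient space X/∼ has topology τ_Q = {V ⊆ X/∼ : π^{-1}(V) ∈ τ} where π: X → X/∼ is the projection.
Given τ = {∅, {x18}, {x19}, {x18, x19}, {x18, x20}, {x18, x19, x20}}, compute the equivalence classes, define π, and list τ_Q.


X/∼ = {[x18=x20], [x19]}; |τ_Q| = 4.

Equivalence classes: [x18=x20], [x19].
Quotient map π: X → X/∼ sends x18 ↦ [x18=x20], x19 ↦ [x19], x20 ↦ [x18=x20].
For each subset V ⊆ X/∼, compute π^{-1}(V) ⊆ X and check whether π^{-1}(V) ∈ τ. V is open in τ_Q iff π^{-1}(V) ∈ τ.
  V = {}: π^{-1}(V) = ∅ ∈ τ ✓.
  V = {[x18=x20]}: π^{-1}(V) = {x18, x20} ∈ τ ✓.
  V = {[x19]}: π^{-1}(V) = {x19} ∈ τ ✓.
  V = {[x18=x20], [x19]}: π^{-1}(V) = {x18, x19, x20} ∈ τ ✓.
Open sets in the quotient: τ_Q = {{}, {[x18=x20]}, {[x19]}, {[x18=x20], [x19]}} (4 elements).


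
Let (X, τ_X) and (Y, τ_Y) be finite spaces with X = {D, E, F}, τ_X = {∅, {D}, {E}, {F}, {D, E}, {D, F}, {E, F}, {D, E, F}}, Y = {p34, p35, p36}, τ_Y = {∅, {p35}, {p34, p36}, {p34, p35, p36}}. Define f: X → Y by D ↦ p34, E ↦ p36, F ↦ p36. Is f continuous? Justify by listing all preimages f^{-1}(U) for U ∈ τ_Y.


f IS continuous.

Compute f^{-1}(U) for each U ∈ τ_Y:
  U = ∅: f^{-1}(U) = ∅ ∈ τ_X ✓.
  U = {p35}: f^{-1}(U) = ∅ ∈ τ_X ✓.
  U = {p34, p36}: f^{-1}(U) = {D, E, F} ∈ τ_X ✓.
  U = {p34, p35, p36}: f^{-1}(U) = {D, E, F} ∈ τ_X ✓.
Every preimage lies in τ_X, so f IS continuous.


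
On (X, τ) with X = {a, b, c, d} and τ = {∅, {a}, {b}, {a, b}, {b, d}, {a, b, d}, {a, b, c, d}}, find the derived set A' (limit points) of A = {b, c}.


A' = {c, d}

For each x ∈ X, list the open sets U ∈ τ with x ∈ U, then check whether U ∩ (A ∖ {x}) ≠ ∅ for every such U.
  x = a: open {a} ∋ x has {a} ∩ (A ∖ {a}) = ∅, so x is NOT a limit point.
  x = b: open {b} ∋ x has {b} ∩ (A ∖ {b}) = ∅, so x is NOT a limit point.
  x = c: opens ∋ x are {a, b, c, d}; each meets A ∖ {c}, so x IS a limit point.
  x = d: opens ∋ x are {b, d}, {a, b, d}, {a, b, c, d}; each meets A ∖ {d}, so x IS a limit point.
Collecting: A' = {c, d}.


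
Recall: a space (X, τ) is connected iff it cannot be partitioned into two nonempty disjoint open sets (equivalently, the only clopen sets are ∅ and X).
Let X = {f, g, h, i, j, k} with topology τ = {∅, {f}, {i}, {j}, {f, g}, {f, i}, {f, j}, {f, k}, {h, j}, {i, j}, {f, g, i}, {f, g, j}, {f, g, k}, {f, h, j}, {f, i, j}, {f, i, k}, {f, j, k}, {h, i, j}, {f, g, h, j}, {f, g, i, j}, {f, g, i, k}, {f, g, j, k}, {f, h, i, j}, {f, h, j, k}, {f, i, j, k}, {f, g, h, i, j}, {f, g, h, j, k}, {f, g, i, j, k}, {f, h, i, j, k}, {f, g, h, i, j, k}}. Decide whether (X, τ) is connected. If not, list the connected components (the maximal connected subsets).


(X, τ) is disconnected; components = [{i}, {h, j}, {f, g, k}].

Find clopen sets (U ∈ τ with X ∖ U ∈ τ):
  U = ∅, X ∖ U = {f, g, h, i, j, k} — both open, so U is clopen.
  U = {i}, X ∖ U = {f, g, h, j, k} — both open, so U is clopen.
  U = {h, j}, X ∖ U = {f, g, i, k} — both open, so U is clopen.
  U = {f, g, k}, X ∖ U = {h, i, j} — both open, so U is clopen.
  U = {h, i, j}, X ∖ U = {f, g, k} — both open, so U is clopen.
  U = {f, g, i, k}, X ∖ U = {h, j} — both open, so U is clopen.
  U = {f, g, h, j, k}, X ∖ U = {i} — both open, so U is clopen.
  U = {f, g, h, i, j, k}, X ∖ U = ∅ — both open, so U is clopen.
Nontrivial clopen(s) exist: e.g. {h, i, j}. So (X, τ) is disconnected.
Compute connected components by grouping points that agree on all clopens:
  component: {i}
  component: {h, j}
  component: {f, g, k}


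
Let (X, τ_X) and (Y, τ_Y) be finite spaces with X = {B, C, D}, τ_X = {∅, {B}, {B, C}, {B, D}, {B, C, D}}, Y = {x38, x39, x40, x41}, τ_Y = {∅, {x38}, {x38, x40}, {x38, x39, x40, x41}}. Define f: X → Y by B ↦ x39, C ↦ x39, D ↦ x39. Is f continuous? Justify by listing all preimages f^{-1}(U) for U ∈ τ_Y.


f IS continuous.

Compute f^{-1}(U) for each U ∈ τ_Y:
  U = ∅: f^{-1}(U) = ∅ ∈ τ_X ✓.
  U = {x38}: f^{-1}(U) = ∅ ∈ τ_X ✓.
  U = {x38, x40}: f^{-1}(U) = ∅ ∈ τ_X ✓.
  U = {x38, x39, x40, x41}: f^{-1}(U) = {B, C, D} ∈ τ_X ✓.
Every preimage lies in τ_X, so f IS continuous.


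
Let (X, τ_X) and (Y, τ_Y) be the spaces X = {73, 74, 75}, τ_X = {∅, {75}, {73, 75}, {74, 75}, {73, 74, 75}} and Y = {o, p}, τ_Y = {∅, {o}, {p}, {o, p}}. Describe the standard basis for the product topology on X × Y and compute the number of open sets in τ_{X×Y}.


Basis B = {∅ × ∅, {75} × {o}, {75} × {p}, {73, 75} × {o}, {73, 75} × {p}, {74, 75} × {o}, {74, 75} × {p}, {75} × {o, p}, {73, 74, 75} × {o}, {73, 74, 75} × {p}, {73, 75} × {o, p}, {74, 75} × {o, p}, {73, 74, 75} × {o, p}}; |τ_{X×Y}| = 25.

Enumerate products U × V with U ∈ τ_X, V ∈ τ_Y (deduplicated):
  ∅ × ∅ = {} (∅)
  {75} × {o} = {(75,o)}
  {75} × {p} = {(75,p)}
  {73, 75} × {o} = {(73,o), (75,o)}
  {73, 75} × {p} = {(73,p), (75,p)}
  {74, 75} × {o} = {(74,o), (75,o)}
  {74, 75} × {p} = {(74,p), (75,p)}
  {75} × {o, p} = {(75,o), (75,p)}
  {73, 74, 75} × {o} = {(73,o), (74,o), (75,o)}
  {73, 74, 75} × {p} = {(73,p), (74,p), (75,p)}
  {73, 75} × {o, p} = {(73,o), (73,p), (75,o), (75,p)}
  {74, 75} × {o, p} = {(74,o), (74,p), (75,o), (75,p)}
  {73, 74, 75} × {o, p} = {(73,o), (73,p), (74,o), (74,p), (75,o), (75,p)}
These 13 distinct sets form the basis B.
Close under arbitrary unions to get τ_{X×Y}; counting gives |τ_{X×Y}| = 25.


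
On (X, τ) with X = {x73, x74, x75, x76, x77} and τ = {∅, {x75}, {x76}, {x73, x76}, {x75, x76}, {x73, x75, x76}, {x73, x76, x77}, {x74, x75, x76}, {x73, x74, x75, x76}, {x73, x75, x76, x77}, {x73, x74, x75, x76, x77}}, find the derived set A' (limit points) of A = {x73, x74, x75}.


A' = {x74, x77}

For each x ∈ X, list the open sets U ∈ τ with x ∈ U, then check whether U ∩ (A ∖ {x}) ≠ ∅ for every such U.
  x = x73: open {x73, x76} ∋ x has {x73, x76} ∩ (A ∖ {x73}) = ∅, so x is NOT a limit point.
  x = x74: opens ∋ x are {x74, x75, x76}, {x73, x74, x75, x76}, {x73, x74, x75, x76, x77}; each meets A ∖ {x74}, so x IS a limit point.
  x = x75: open {x75} ∋ x has {x75} ∩ (A ∖ {x75}) = ∅, so x is NOT a limit point.
  x = x76: open {x76} ∋ x has {x76} ∩ (A ∖ {x76}) = ∅, so x is NOT a limit point.
  x = x77: opens ∋ x are {x73, x76, x77}, {x73, x75, x76, x77}, {x73, x74, x75, x76, x77}; each meets A ∖ {x77}, so x IS a limit point.
Collecting: A' = {x74, x77}.


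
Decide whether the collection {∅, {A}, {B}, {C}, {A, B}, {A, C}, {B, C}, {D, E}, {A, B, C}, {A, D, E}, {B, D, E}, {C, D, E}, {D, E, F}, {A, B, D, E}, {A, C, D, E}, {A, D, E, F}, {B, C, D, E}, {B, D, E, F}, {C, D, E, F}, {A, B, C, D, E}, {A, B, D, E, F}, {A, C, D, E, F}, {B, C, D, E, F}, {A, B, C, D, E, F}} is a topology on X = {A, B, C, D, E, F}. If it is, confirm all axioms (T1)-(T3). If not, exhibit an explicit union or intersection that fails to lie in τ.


τ IS a topology on X.

Axiom (T1): ∅ ∈ τ? Yes; X ∈ τ? Yes.
Axiom (T2/T3): check pairwise unions and intersections of members of τ.
All pairwise intersections and unions checked — each lies in τ. Therefore τ satisfies (T1), (T2), (T3): it IS a topology on X.


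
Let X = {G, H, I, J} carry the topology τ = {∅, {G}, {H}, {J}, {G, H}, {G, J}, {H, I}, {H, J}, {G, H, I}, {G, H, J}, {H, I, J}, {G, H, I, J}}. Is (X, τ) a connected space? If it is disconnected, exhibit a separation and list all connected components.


(X, τ) is disconnected; components = [{G}, {J}, {H, I}].

Find clopen sets (U ∈ τ with X ∖ U ∈ τ):
  U = ∅, X ∖ U = {G, H, I, J} — both open, so U is clopen.
  U = {G}, X ∖ U = {H, I, J} — both open, so U is clopen.
  U = {J}, X ∖ U = {G, H, I} — both open, so U is clopen.
  U = {G, J}, X ∖ U = {H, I} — both open, so U is clopen.
  U = {H, I}, X ∖ U = {G, J} — both open, so U is clopen.
  U = {G, H, I}, X ∖ U = {J} — both open, so U is clopen.
  U = {H, I, J}, X ∖ U = {G} — both open, so U is clopen.
  U = {G, H, I, J}, X ∖ U = ∅ — both open, so U is clopen.
Nontrivial clopen(s) exist: e.g. {H, I}. So (X, τ) is disconnected.
Compute connected components by grouping points that agree on all clopens:
  component: {G}
  component: {J}
  component: {H, I}


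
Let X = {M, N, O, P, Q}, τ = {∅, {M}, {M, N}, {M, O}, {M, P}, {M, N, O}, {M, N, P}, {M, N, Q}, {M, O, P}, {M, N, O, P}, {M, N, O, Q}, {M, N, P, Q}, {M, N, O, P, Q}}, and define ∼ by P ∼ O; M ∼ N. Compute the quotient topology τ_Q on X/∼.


X/∼ = {[M=N], [O=P], [Q]}; |τ_Q| = 5.

Equivalence classes: [M=N], [O=P], [Q].
Quotient map π: X → X/∼ sends M ↦ [M=N], N ↦ [M=N], O ↦ [O=P], P ↦ [O=P], Q ↦ [Q].
For each subset V ⊆ X/∼, compute π^{-1}(V) ⊆ X and check whether π^{-1}(V) ∈ τ. V is open in τ_Q iff π^{-1}(V) ∈ τ.
  V = {}: π^{-1}(V) = ∅ ∈ τ ✓.
  V = {[M=N]}: π^{-1}(V) = {M, N} ∈ τ ✓.
  V = {[O=P]}: π^{-1}(V) = {O, P} ∉ τ ✗.
  V = {[M=N], [O=P]}: π^{-1}(V) = {M, N, O, P} ∈ τ ✓.
  V = {[Q]}: π^{-1}(V) = {Q} ∉ τ ✗.
  V = {[M=N], [Q]}: π^{-1}(V) = {M, N, Q} ∈ τ ✓.
  V = {[O=P], [Q]}: π^{-1}(V) = {O, P, Q} ∉ τ ✗.
  V = {[M=N], [O=P], [Q]}: π^{-1}(V) = {M, N, O, P, Q} ∈ τ ✓.
Open sets in the quotient: τ_Q = {{}, {[M=N]}, {[M=N], [O=P]}, {[M=N], [Q]}, {[M=N], [O=P], [Q]}} (5 elements).


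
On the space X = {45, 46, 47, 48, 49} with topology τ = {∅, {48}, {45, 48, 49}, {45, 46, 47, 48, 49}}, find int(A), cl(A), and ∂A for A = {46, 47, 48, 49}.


int(A) = {48}, cl(A) = {45, 46, 47, 48, 49}, ∂A = {45, 46, 47, 49}.

Closed sets in (X, τ) are complements of opens:
  closed(X, τ) = {∅, {46, 47}, {45, 46, 47, 49}, {45, 46, 47, 48, 49}}.
int(A) = ⋃ {U ∈ τ : U ⊆ A}. Opens contained in A: ∅, {48}.
Taking the union of these: int(A) = {48}.
cl(A) = ⋂ {C closed : A ⊆ C}. Closed sets containing A: {45, 46, 47, 48, 49}.
Intersecting these: cl(A) = {45, 46, 47, 48, 49}.
∂A = cl(A) ∖ int(A) = {45, 46, 47, 48, 49} ∖ {48} = {45, 46, 47, 49}.


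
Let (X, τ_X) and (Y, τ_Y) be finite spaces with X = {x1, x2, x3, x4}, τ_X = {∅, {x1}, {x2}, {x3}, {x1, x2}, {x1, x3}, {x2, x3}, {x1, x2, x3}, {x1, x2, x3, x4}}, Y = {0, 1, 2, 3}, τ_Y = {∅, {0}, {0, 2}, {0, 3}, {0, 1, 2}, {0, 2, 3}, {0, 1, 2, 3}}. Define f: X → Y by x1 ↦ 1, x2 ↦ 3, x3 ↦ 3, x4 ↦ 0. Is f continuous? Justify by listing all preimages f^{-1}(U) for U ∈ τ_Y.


f is NOT continuous.

Compute f^{-1}(U) for each U ∈ τ_Y:
  U = ∅: f^{-1}(U) = ∅ ∈ τ_X ✓.
  U = {0}: f^{-1}(U) = {x4} ∉ τ_X ✗.
  U = {0, 2}: f^{-1}(U) = {x4} ∉ τ_X ✗.
  U = {0, 3}: f^{-1}(U) = {x2, x3, x4} ∉ τ_X ✗.
  U = {0, 1, 2}: f^{-1}(U) = {x1, x4} ∉ τ_X ✗.
  U = {0, 2, 3}: f^{-1}(U) = {x2, x3, x4} ∉ τ_X ✗.
  U = {0, 1, 2, 3}: f^{-1}(U) = {x1, x2, x3, x4} ∈ τ_X ✓.
Found U = {0} with f^{-1}(U) = {x4} not in τ_X. Therefore f is NOT continuous.


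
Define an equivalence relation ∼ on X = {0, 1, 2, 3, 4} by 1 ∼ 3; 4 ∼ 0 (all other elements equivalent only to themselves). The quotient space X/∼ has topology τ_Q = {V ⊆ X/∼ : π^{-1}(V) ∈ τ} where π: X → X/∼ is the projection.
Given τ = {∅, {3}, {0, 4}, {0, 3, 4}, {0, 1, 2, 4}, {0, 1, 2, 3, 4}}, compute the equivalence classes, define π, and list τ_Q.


X/∼ = {[0=4], [1=3], [2]}; |τ_Q| = 3.

Equivalence classes: [0=4], [1=3], [2].
Quotient map π: X → X/∼ sends 0 ↦ [0=4], 1 ↦ [1=3], 2 ↦ [2], 3 ↦ [1=3], 4 ↦ [0=4].
For each subset V ⊆ X/∼, compute π^{-1}(V) ⊆ X and check whether π^{-1}(V) ∈ τ. V is open in τ_Q iff π^{-1}(V) ∈ τ.
  V = {}: π^{-1}(V) = ∅ ∈ τ ✓.
  V = {[0=4]}: π^{-1}(V) = {0, 4} ∈ τ ✓.
  V = {[1=3]}: π^{-1}(V) = {1, 3} ∉ τ ✗.
  V = {[0=4], [1=3]}: π^{-1}(V) = {0, 1, 3, 4} ∉ τ ✗.
  V = {[2]}: π^{-1}(V) = {2} ∉ τ ✗.
  V = {[0=4], [2]}: π^{-1}(V) = {0, 2, 4} ∉ τ ✗.
  V = {[1=3], [2]}: π^{-1}(V) = {1, 2, 3} ∉ τ ✗.
  V = {[0=4], [1=3], [2]}: π^{-1}(V) = {0, 1, 2, 3, 4} ∈ τ ✓.
Open sets in the quotient: τ_Q = {{}, {[0=4]}, {[0=4], [1=3], [2]}} (3 elements).


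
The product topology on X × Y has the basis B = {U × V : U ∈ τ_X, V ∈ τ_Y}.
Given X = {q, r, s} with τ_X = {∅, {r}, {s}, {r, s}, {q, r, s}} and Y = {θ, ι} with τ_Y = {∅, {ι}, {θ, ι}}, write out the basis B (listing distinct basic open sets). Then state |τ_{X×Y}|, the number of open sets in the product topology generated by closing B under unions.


Basis B = {∅ × ∅, {r} × {ι}, {s} × {ι}, {r} × {θ, ι}, {r, s} × {ι}, {s} × {θ, ι}, {q, r, s} × {ι}, {r, s} × {θ, ι}, {q, r, s} × {θ, ι}}; |τ_{X×Y}| = 14.

Enumerate products U × V with U ∈ τ_X, V ∈ τ_Y (deduplicated):
  ∅ × ∅ = {} (∅)
  {r} × {ι} = {(r,ι)}
  {s} × {ι} = {(s,ι)}
  {r} × {θ, ι} = {(r,θ), (r,ι)}
  {r, s} × {ι} = {(r,ι), (s,ι)}
  {s} × {θ, ι} = {(s,θ), (s,ι)}
  {q, r, s} × {ι} = {(q,ι), (r,ι), (s,ι)}
  {r, s} × {θ, ι} = {(r,θ), (r,ι), (s,θ), (s,ι)}
  {q, r, s} × {θ, ι} = {(q,θ), (q,ι), (r,θ), (r,ι), (s,θ), (s,ι)}
These 9 distinct sets form the basis B.
Close under arbitrary unions to get τ_{X×Y}; counting gives |τ_{X×Y}| = 14.


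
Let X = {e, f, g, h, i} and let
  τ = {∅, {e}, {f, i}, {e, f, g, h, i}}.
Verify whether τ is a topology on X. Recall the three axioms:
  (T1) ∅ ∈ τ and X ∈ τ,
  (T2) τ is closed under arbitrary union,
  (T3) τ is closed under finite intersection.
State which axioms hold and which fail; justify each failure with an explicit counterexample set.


τ is NOT a topology on X.

Axiom (T1): ∅ ∈ τ? Yes; X ∈ τ? Yes.
Axiom (T2/T3): check pairwise unions and intersections of members of τ.
Counterexample for (T2): {e} ∪ {f, i} = {e, f, i} ∉ τ. Therefore τ is NOT a topology.


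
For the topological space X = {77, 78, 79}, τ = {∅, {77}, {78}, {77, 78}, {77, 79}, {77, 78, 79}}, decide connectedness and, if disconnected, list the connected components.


(X, τ) is disconnected; components = [{78}, {77, 79}].

Find clopen sets (U ∈ τ with X ∖ U ∈ τ):
  U = ∅, X ∖ U = {77, 78, 79} — both open, so U is clopen.
  U = {78}, X ∖ U = {77, 79} — both open, so U is clopen.
  U = {77, 79}, X ∖ U = {78} — both open, so U is clopen.
  U = {77, 78, 79}, X ∖ U = ∅ — both open, so U is clopen.
Nontrivial clopen(s) exist: e.g. {78}. So (X, τ) is disconnected.
Compute connected components by grouping points that agree on all clopens:
  component: {78}
  component: {77, 79}


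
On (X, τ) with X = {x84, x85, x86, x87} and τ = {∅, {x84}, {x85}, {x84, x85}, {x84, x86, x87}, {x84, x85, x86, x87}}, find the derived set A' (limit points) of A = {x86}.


A' = {x87}

For each x ∈ X, list the open sets U ∈ τ with x ∈ U, then check whether U ∩ (A ∖ {x}) ≠ ∅ for every such U.
  x = x84: open {x84} ∋ x has {x84} ∩ (A ∖ {x84}) = ∅, so x is NOT a limit point.
  x = x85: open {x85} ∋ x has {x85} ∩ (A ∖ {x85}) = ∅, so x is NOT a limit point.
  x = x86: open {x84, x86, x87} ∋ x has {x84, x86, x87} ∩ (A ∖ {x86}) = ∅, so x is NOT a limit point.
  x = x87: opens ∋ x are {x84, x86, x87}, {x84, x85, x86, x87}; each meets A ∖ {x87}, so x IS a limit point.
Collecting: A' = {x87}.


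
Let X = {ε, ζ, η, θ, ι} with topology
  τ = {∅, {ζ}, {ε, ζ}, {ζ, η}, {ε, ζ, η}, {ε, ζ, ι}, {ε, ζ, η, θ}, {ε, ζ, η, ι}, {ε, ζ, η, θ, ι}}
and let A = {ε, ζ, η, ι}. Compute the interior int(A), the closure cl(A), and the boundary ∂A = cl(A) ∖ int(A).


int(A) = {ε, ζ, η, ι}, cl(A) = {ε, ζ, η, θ, ι}, ∂A = {θ}.

Closed sets in (X, τ) are complements of opens:
  closed(X, τ) = {∅, {θ}, {ι}, {η, θ}, {θ, ι}, {ε, θ, ι}, {η, θ, ι}, {ε, η, θ, ι}, {ε, ζ, η, θ, ι}}.
int(A) = ⋃ {U ∈ τ : U ⊆ A}. Opens contained in A: ∅, {ζ}, {ε, ζ}, {ζ, η}, {ε, ζ, η}, {ε, ζ, ι}, {ε, ζ, η, ι}.
Taking the union of these: int(A) = {ε, ζ, η, ι}.
cl(A) = ⋂ {C closed : A ⊆ C}. Closed sets containing A: {ε, ζ, η, θ, ι}.
Intersecting these: cl(A) = {ε, ζ, η, θ, ι}.
∂A = cl(A) ∖ int(A) = {ε, ζ, η, θ, ι} ∖ {ε, ζ, η, ι} = {θ}.


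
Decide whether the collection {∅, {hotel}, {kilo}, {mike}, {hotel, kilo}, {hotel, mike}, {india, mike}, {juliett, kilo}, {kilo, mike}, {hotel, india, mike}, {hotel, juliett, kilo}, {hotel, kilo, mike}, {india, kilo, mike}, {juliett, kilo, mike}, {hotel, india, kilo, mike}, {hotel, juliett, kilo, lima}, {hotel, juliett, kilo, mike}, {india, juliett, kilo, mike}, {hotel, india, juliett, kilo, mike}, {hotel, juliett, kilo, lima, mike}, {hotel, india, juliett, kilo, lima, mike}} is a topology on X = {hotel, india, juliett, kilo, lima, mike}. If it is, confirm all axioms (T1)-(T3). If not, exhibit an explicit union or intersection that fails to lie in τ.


τ IS a topology on X.

Axiom (T1): ∅ ∈ τ? Yes; X ∈ τ? Yes.
Axiom (T2/T3): check pairwise unions and intersections of members of τ.
All pairwise intersections and unions checked — each lies in τ. Therefore τ satisfies (T1), (T2), (T3): it IS a topology on X.


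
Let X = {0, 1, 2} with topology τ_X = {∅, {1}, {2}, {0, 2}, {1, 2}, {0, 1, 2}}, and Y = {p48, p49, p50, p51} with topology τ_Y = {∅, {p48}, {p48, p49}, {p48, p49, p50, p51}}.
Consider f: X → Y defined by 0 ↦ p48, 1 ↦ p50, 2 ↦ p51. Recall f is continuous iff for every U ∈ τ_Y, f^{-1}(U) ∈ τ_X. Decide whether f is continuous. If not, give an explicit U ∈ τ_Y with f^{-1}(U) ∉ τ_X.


f is NOT continuous.

Compute f^{-1}(U) for each U ∈ τ_Y:
  U = ∅: f^{-1}(U) = ∅ ∈ τ_X ✓.
  U = {p48}: f^{-1}(U) = {0} ∉ τ_X ✗.
  U = {p48, p49}: f^{-1}(U) = {0} ∉ τ_X ✗.
  U = {p48, p49, p50, p51}: f^{-1}(U) = {0, 1, 2} ∈ τ_X ✓.
Found U = {p48} with f^{-1}(U) = {0} not in τ_X. Therefore f is NOT continuous.


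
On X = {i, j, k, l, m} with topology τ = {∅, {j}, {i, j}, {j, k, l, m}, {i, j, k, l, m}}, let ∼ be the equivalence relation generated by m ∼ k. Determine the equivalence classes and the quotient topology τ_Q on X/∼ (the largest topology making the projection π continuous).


X/∼ = {[i], [j], [k=m], [l]}; |τ_Q| = 5.

Equivalence classes: [i], [j], [k=m], [l].
Quotient map π: X → X/∼ sends i ↦ [i], j ↦ [j], k ↦ [k=m], l ↦ [l], m ↦ [k=m].
For each subset V ⊆ X/∼, compute π^{-1}(V) ⊆ X and check whether π^{-1}(V) ∈ τ. V is open in τ_Q iff π^{-1}(V) ∈ τ.
  V = {}: π^{-1}(V) = ∅ ∈ τ ✓.
  V = {[i]}: π^{-1}(V) = {i} ∉ τ ✗.
  V = {[j]}: π^{-1}(V) = {j} ∈ τ ✓.
  V = {[i], [j]}: π^{-1}(V) = {i, j} ∈ τ ✓.
  V = {[k=m]}: π^{-1}(V) = {k, m} ∉ τ ✗.
  V = {[i], [k=m]}: π^{-1}(V) = {i, k, m} ∉ τ ✗.
  V = {[j], [k=m]}: π^{-1}(V) = {j, k, m} ∉ τ ✗.
  V = {[i], [j], [k=m]}: π^{-1}(V) = {i, j, k, m} ∉ τ ✗.
  V = {[l]}: π^{-1}(V) = {l} ∉ τ ✗.
  V = {[i], [l]}: π^{-1}(V) = {i, l} ∉ τ ✗.
  V = {[j], [l]}: π^{-1}(V) = {j, l} ∉ τ ✗.
  V = {[i], [j], [l]}: π^{-1}(V) = {i, j, l} ∉ τ ✗.
  V = {[k=m], [l]}: π^{-1}(V) = {k, l, m} ∉ τ ✗.
  V = {[i], [k=m], [l]}: π^{-1}(V) = {i, k, l, m} ∉ τ ✗.
  V = {[j], [k=m], [l]}: π^{-1}(V) = {j, k, l, m} ∈ τ ✓.
  V = {[i], [j], [k=m], [l]}: π^{-1}(V) = {i, j, k, l, m} ∈ τ ✓.
Open sets in the quotient: τ_Q = {{}, {[j]}, {[i], [j]}, {[j], [k=m], [l]}, {[i], [j], [k=m], [l]}} (5 elements).


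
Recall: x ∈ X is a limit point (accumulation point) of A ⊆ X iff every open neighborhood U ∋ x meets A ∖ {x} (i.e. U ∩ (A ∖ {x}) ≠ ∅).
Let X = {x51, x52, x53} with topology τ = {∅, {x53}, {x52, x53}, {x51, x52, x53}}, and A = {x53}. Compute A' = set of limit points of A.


A' = {x51, x52}

For each x ∈ X, list the open sets U ∈ τ with x ∈ U, then check whether U ∩ (A ∖ {x}) ≠ ∅ for every such U.
  x = x51: opens ∋ x are {x51, x52, x53}; each meets A ∖ {x51}, so x IS a limit point.
  x = x52: opens ∋ x are {x52, x53}, {x51, x52, x53}; each meets A ∖ {x52}, so x IS a limit point.
  x = x53: open {x53} ∋ x has {x53} ∩ (A ∖ {x53}) = ∅, so x is NOT a limit point.
Collecting: A' = {x51, x52}.


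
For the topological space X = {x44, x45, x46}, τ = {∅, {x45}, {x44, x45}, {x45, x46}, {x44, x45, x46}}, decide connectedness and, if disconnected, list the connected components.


(X, τ) is connected.

Find clopen sets (U ∈ τ with X ∖ U ∈ τ):
  U = ∅, X ∖ U = {x44, x45, x46} — both open, so U is clopen.
  U = {x44, x45, x46}, X ∖ U = ∅ — both open, so U is clopen.
Only trivial clopens (∅ and X) exist, so (X, τ) is connected.
Compute connected components by grouping points that agree on all clopens:
  component: {x44, x45, x46}


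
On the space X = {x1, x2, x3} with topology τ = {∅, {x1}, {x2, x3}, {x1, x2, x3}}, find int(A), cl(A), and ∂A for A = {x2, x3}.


int(A) = {x2, x3}, cl(A) = {x2, x3}, ∂A = ∅.

Closed sets in (X, τ) are complements of opens:
  closed(X, τ) = {∅, {x1}, {x2, x3}, {x1, x2, x3}}.
int(A) = ⋃ {U ∈ τ : U ⊆ A}. Opens contained in A: ∅, {x2, x3}.
Taking the union of these: int(A) = {x2, x3}.
cl(A) = ⋂ {C closed : A ⊆ C}. Closed sets containing A: {x2, x3}, {x1, x2, x3}.
Intersecting these: cl(A) = {x2, x3}.
∂A = cl(A) ∖ int(A) = {x2, x3} ∖ {x2, x3} = ∅.


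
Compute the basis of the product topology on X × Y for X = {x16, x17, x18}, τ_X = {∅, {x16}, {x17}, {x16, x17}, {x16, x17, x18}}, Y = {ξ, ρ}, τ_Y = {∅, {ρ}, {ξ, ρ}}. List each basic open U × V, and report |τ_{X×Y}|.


Basis B = {∅ × ∅, {x16} × {ρ}, {x17} × {ρ}, {x16} × {ξ, ρ}, {x16, x17} × {ρ}, {x17} × {ξ, ρ}, {x16, x17, x18} × {ρ}, {x16, x17} × {ξ, ρ}, {x16, x17, x18} × {ξ, ρ}}; |τ_{X×Y}| = 14.

Enumerate products U × V with U ∈ τ_X, V ∈ τ_Y (deduplicated):
  ∅ × ∅ = {} (∅)
  {x16} × {ρ} = {(x16,ρ)}
  {x17} × {ρ} = {(x17,ρ)}
  {x16} × {ξ, ρ} = {(x16,ξ), (x16,ρ)}
  {x16, x17} × {ρ} = {(x16,ρ), (x17,ρ)}
  {x17} × {ξ, ρ} = {(x17,ξ), (x17,ρ)}
  {x16, x17, x18} × {ρ} = {(x16,ρ), (x17,ρ), (x18,ρ)}
  {x16, x17} × {ξ, ρ} = {(x16,ξ), (x16,ρ), (x17,ξ), (x17,ρ)}
  {x16, x17, x18} × {ξ, ρ} = {(x16,ξ), (x16,ρ), (x17,ξ), (x17,ρ), (x18,ξ), (x18,ρ)}
These 9 distinct sets form the basis B.
Close under arbitrary unions to get τ_{X×Y}; counting gives |τ_{X×Y}| = 14.


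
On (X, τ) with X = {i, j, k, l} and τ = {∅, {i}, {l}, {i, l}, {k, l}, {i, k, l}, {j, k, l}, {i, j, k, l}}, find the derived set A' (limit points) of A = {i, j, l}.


A' = {j, k}

For each x ∈ X, list the open sets U ∈ τ with x ∈ U, then check whether U ∩ (A ∖ {x}) ≠ ∅ for every such U.
  x = i: open {i} ∋ x has {i} ∩ (A ∖ {i}) = ∅, so x is NOT a limit point.
  x = j: opens ∋ x are {j, k, l}, {i, j, k, l}; each meets A ∖ {j}, so x IS a limit point.
  x = k: opens ∋ x are {k, l}, {i, k, l}, {j, k, l}, {i, j, k, l}; each meets A ∖ {k}, so x IS a limit point.
  x = l: open {l} ∋ x has {l} ∩ (A ∖ {l}) = ∅, so x is NOT a limit point.
Collecting: A' = {j, k}.


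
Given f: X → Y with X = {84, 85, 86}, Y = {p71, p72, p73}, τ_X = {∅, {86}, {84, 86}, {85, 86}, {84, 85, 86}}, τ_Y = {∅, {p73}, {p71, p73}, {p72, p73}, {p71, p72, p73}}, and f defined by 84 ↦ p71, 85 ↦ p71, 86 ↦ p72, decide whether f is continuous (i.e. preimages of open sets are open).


f is NOT continuous.

Compute f^{-1}(U) for each U ∈ τ_Y:
  U = ∅: f^{-1}(U) = ∅ ∈ τ_X ✓.
  U = {p73}: f^{-1}(U) = ∅ ∈ τ_X ✓.
  U = {p71, p73}: f^{-1}(U) = {84, 85} ∉ τ_X ✗.
  U = {p72, p73}: f^{-1}(U) = {86} ∈ τ_X ✓.
  U = {p71, p72, p73}: f^{-1}(U) = {84, 85, 86} ∈ τ_X ✓.
Found U = {p71, p73} with f^{-1}(U) = {84, 85} not in τ_X. Therefore f is NOT continuous.


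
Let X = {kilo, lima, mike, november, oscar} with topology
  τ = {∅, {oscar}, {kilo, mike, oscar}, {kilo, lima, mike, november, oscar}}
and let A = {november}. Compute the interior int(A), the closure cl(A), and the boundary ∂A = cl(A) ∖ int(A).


int(A) = ∅, cl(A) = {lima, november}, ∂A = {lima, november}.

Closed sets in (X, τ) are complements of opens:
  closed(X, τ) = {∅, {lima, november}, {kilo, lima, mike, november}, {kilo, lima, mike, november, oscar}}.
int(A) = ⋃ {U ∈ τ : U ⊆ A}. Opens contained in A: ∅.
Taking the union of these: int(A) = ∅.
cl(A) = ⋂ {C closed : A ⊆ C}. Closed sets containing A: {lima, november}, {kilo, lima, mike, november}, {kilo, lima, mike, november, oscar}.
Intersecting these: cl(A) = {lima, november}.
∂A = cl(A) ∖ int(A) = {lima, november} ∖ ∅ = {lima, november}.


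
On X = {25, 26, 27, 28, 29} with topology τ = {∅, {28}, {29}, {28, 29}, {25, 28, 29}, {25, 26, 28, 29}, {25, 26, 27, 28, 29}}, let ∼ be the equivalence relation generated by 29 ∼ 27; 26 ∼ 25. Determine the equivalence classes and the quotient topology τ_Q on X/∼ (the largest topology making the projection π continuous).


X/∼ = {[25=26], [27=29], [28]}; |τ_Q| = 3.

Equivalence classes: [25=26], [27=29], [28].
Quotient map π: X → X/∼ sends 25 ↦ [25=26], 26 ↦ [25=26], 27 ↦ [27=29], 28 ↦ [28], 29 ↦ [27=29].
For each subset V ⊆ X/∼, compute π^{-1}(V) ⊆ X and check whether π^{-1}(V) ∈ τ. V is open in τ_Q iff π^{-1}(V) ∈ τ.
  V = {}: π^{-1}(V) = ∅ ∈ τ ✓.
  V = {[25=26]}: π^{-1}(V) = {25, 26} ∉ τ ✗.
  V = {[27=29]}: π^{-1}(V) = {27, 29} ∉ τ ✗.
  V = {[25=26], [27=29]}: π^{-1}(V) = {25, 26, 27, 29} ∉ τ ✗.
  V = {[28]}: π^{-1}(V) = {28} ∈ τ ✓.
  V = {[25=26], [28]}: π^{-1}(V) = {25, 26, 28} ∉ τ ✗.
  V = {[27=29], [28]}: π^{-1}(V) = {27, 28, 29} ∉ τ ✗.
  V = {[25=26], [27=29], [28]}: π^{-1}(V) = {25, 26, 27, 28, 29} ∈ τ ✓.
Open sets in the quotient: τ_Q = {{}, {[28]}, {[25=26], [27=29], [28]}} (3 elements).


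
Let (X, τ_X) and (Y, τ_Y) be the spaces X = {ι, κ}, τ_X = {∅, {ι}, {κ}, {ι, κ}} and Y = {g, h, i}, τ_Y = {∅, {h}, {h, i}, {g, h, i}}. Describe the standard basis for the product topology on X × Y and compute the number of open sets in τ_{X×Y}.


Basis B = {∅ × ∅, {ι} × {h}, {κ} × {h}, {ι} × {h, i}, {ι, κ} × {h}, {κ} × {h, i}, {ι} × {g, h, i}, {κ} × {g, h, i}, {ι, κ} × {h, i}, {ι, κ} × {g, h, i}}; |τ_{X×Y}| = 16.

Enumerate products U × V with U ∈ τ_X, V ∈ τ_Y (deduplicated):
  ∅ × ∅ = {} (∅)
  {ι} × {h} = {(ι,h)}
  {κ} × {h} = {(κ,h)}
  {ι} × {h, i} = {(ι,h), (ι,i)}
  {ι, κ} × {h} = {(ι,h), (κ,h)}
  {κ} × {h, i} = {(κ,h), (κ,i)}
  {ι} × {g, h, i} = {(ι,g), (ι,h), (ι,i)}
  {κ} × {g, h, i} = {(κ,g), (κ,h), (κ,i)}
  {ι, κ} × {h, i} = {(ι,h), (ι,i), (κ,h), (κ,i)}
  {ι, κ} × {g, h, i} = {(ι,g), (ι,h), (ι,i), (κ,g), (κ,h), (κ,i)}
These 10 distinct sets form the basis B.
Close under arbitrary unions to get τ_{X×Y}; counting gives |τ_{X×Y}| = 16.


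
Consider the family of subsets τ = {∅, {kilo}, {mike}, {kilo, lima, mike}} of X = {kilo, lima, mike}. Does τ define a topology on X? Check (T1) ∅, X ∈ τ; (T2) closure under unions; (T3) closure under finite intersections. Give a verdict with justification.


τ is NOT a topology on X.

Axiom (T1): ∅ ∈ τ? Yes; X ∈ τ? Yes.
Axiom (T2/T3): check pairwise unions and intersections of members of τ.
Counterexample for (T2): {kilo} ∪ {mike} = {kilo, mike} ∉ τ. Therefore τ is NOT a topology.


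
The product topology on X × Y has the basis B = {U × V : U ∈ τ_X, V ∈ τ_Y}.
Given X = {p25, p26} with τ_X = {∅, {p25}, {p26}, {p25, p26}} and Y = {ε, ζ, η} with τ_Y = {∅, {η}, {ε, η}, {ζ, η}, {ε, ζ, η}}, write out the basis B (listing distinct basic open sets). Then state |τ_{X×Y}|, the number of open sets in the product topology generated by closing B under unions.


Basis B = {∅ × ∅, {p25} × {η}, {p26} × {η}, {p25} × {ε, η}, {p25} × {ζ, η}, {p25, p26} × {η}, {p26} × {ε, η}, {p26} × {ζ, η}, {p25} × {ε, ζ, η}, {p26} × {ε, ζ, η}, {p25, p26} × {ε, η}, {p25, p26} × {ζ, η}, {p25, p26} × {ε, ζ, η}}; |τ_{X×Y}| = 25.

Enumerate products U × V with U ∈ τ_X, V ∈ τ_Y (deduplicated):
  ∅ × ∅ = {} (∅)
  {p25} × {η} = {(p25,η)}
  {p26} × {η} = {(p26,η)}
  {p25} × {ε, η} = {(p25,ε), (p25,η)}
  {p25} × {ζ, η} = {(p25,ζ), (p25,η)}
  {p25, p26} × {η} = {(p25,η), (p26,η)}
  {p26} × {ε, η} = {(p26,ε), (p26,η)}
  {p26} × {ζ, η} = {(p26,ζ), (p26,η)}
  {p25} × {ε, ζ, η} = {(p25,ε), (p25,ζ), (p25,η)}
  {p26} × {ε, ζ, η} = {(p26,ε), (p26,ζ), (p26,η)}
  {p25, p26} × {ε, η} = {(p25,ε), (p25,η), (p26,ε), (p26,η)}
  {p25, p26} × {ζ, η} = {(p25,ζ), (p25,η), (p26,ζ), (p26,η)}
  {p25, p26} × {ε, ζ, η} = {(p25,ε), (p25,ζ), (p25,η), (p26,ε), (p26,ζ), (p26,η)}
These 13 distinct sets form the basis B.
Close under arbitrary unions to get τ_{X×Y}; counting gives |τ_{X×Y}| = 25.
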